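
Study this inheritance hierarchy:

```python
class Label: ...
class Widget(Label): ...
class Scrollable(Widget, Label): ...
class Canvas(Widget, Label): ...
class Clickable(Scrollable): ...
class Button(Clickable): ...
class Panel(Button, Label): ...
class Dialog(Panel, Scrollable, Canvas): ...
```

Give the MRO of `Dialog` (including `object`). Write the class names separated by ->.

Dialog -> Panel -> Button -> Clickable -> Scrollable -> Canvas -> Widget -> Label -> object

L[Dialog] = Dialog + merge(L[Panel], L[Scrollable], L[Canvas], [Panel Scrollable Canvas])
  take Panel:  [Panel Button Clickable Scrollable Widget Label object] + [Scrollable Widget Label object] + [Canvas Widget Label object] + [Panel Scrollable Canvas]
  take Button:  [Button Clickable Scrollable Widget Label object] + [Scrollable Widget Label object] + [Canvas Widget Label object] + [Scrollable Canvas]
  take Clickable:  [Clickable Scrollable Widget Label object] + [Scrollable Widget Label object] + [Canvas Widget Label object] + [Scrollable Canvas]
  take Scrollable:  [Scrollable Widget Label object] + [Scrollable Widget Label object] + [Canvas Widget Label object] + [Scrollable Canvas]
  take Canvas:  [Widget Label object] + [Widget Label object] + [Canvas Widget Label object] + [Canvas]
  take Widget:  [Widget Label object] + [Widget Label object] + [Widget Label object]
  take Label:  [Label object] + [Label object] + [Label object]
  take object:  [object] + [object] + [object]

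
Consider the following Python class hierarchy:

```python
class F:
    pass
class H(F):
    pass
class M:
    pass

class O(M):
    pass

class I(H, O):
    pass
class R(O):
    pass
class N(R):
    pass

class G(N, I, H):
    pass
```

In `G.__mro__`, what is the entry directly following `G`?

L[G] = G + merge(L[N], L[I], L[H], [N I H])
  take N:  [N R O M object] + [I H F O M object] + [H F object] + [N I H]
  take R:  [R O M object] + [I H F O M object] + [H F object] + [I H]
  take I:  [O M object] + [I H F O M object] + [H F object] + [I H]
  take H:  [O M object] + [H F O M object] + [H F object] + [H]
  take F:  [O M object] + [F O M object] + [F object]
  take O:  [O M object] + [O M object] + [object]
  take M:  [M object] + [M object] + [object]
  take object:  [object] + [object] + [object]
MRO: G N R I H F O M object
G is at position 0; next is N.

N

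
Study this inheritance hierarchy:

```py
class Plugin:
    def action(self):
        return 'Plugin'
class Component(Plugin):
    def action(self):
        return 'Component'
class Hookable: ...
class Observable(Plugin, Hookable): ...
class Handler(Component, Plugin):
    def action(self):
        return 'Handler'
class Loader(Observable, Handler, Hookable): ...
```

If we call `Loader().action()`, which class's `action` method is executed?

L[Loader] = Loader + merge(L[Observable], L[Handler], L[Hookable], [Observable Handler Hookable])
  take Observable:  [Observable Plugin Hookable object] + [Handler Component Plugin object] + [Hookable object] + [Observable Handler Hookable]
  take Handler:  [Plugin Hookable object] + [Handler Component Plugin object] + [Hookable object] + [Handler Hookable]
  take Component:  [Plugin Hookable object] + [Component Plugin object] + [Hookable object] + [Hookable]
  take Plugin:  [Plugin Hookable object] + [Plugin object] + [Hookable object] + [Hookable]
  take Hookable:  [Hookable object] + [object] + [Hookable object] + [Hookable]
  take object:  [object] + [object] + [object]
MRO: Loader Observable Handler Component Plugin Hookable object
action is defined in: Component, Handler, Plugin. First along the MRO is Handler.

Handler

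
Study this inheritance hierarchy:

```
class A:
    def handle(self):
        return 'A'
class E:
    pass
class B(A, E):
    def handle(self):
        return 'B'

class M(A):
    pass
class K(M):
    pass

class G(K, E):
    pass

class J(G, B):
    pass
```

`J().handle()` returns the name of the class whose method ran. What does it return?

L[J] = J + merge(L[G], L[B], [G B])
  take G:  [G K M A E object] + [B A E object] + [G B]
  take K:  [K M A E object] + [B A E object] + [B]
  take M:  [M A E object] + [B A E object] + [B]
  take B:  [A E object] + [B A E object] + [B]
  take A:  [A E object] + [A E object]
  take E:  [E object] + [E object]
  take object:  [object] + [object]
MRO: J G K M B A E object
handle is defined in: A, B. First along the MRO is B.

B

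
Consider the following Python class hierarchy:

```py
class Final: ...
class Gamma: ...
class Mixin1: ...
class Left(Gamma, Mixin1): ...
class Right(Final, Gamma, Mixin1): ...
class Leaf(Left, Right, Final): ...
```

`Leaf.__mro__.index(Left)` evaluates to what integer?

1

L[Leaf] = Leaf + merge(L[Left], L[Right], L[Final], [Left Right Final])
  take Left:  [Left Gamma Mixin1 object] + [Right Final Gamma Mixin1 object] + [Final object] + [Left Right Final]
  take Right:  [Gamma Mixin1 object] + [Right Final Gamma Mixin1 object] + [Final object] + [Right Final]
  take Final:  [Gamma Mixin1 object] + [Final Gamma Mixin1 object] + [Final object] + [Final]
  take Gamma:  [Gamma Mixin1 object] + [Gamma Mixin1 object] + [object]
  take Mixin1:  [Mixin1 object] + [Mixin1 object] + [object]
  take object:  [object] + [object] + [object]
MRO: Leaf Left Right Final Gamma Mixin1 object
Left sits at index 1.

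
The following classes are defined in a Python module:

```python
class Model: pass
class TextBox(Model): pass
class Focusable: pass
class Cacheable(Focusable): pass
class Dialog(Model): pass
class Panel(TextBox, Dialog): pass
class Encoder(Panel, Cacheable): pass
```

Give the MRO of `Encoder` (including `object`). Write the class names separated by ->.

Encoder -> Panel -> TextBox -> Dialog -> Model -> Cacheable -> Focusable -> object

L[Encoder] = Encoder + merge(L[Panel], L[Cacheable], [Panel Cacheable])
  take Panel:  [Panel TextBox Dialog Model object] + [Cacheable Focusable object] + [Panel Cacheable]
  take TextBox:  [TextBox Dialog Model object] + [Cacheable Focusable object] + [Cacheable]
  take Dialog:  [Dialog Model object] + [Cacheable Focusable object] + [Cacheable]
  take Model:  [Model object] + [Cacheable Focusable object] + [Cacheable]
  take Cacheable:  [object] + [Cacheable Focusable object] + [Cacheable]
  take Focusable:  [object] + [Focusable object]
  take object:  [object] + [object]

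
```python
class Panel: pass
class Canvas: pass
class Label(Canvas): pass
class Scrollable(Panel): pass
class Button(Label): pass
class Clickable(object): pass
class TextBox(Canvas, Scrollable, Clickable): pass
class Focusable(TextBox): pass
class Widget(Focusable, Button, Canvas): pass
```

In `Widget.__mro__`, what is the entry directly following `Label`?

Canvas

L[Widget] = Widget + merge(L[Focusable], L[Button], L[Canvas], [Focusable Button Canvas])
  take Focusable:  [Focusable TextBox Canvas Scrollable Panel Clickable object] + [Button Label Canvas object] + [Canvas object] + [Focusable Button Canvas]
  take TextBox:  [TextBox Canvas Scrollable Panel Clickable object] + [Button Label Canvas object] + [Canvas object] + [Button Canvas]
  take Button:  [Canvas Scrollable Panel Clickable object] + [Button Label Canvas object] + [Canvas object] + [Button Canvas]
  take Label:  [Canvas Scrollable Panel Clickable object] + [Label Canvas object] + [Canvas object] + [Canvas]
  take Canvas:  [Canvas Scrollable Panel Clickable object] + [Canvas object] + [Canvas object] + [Canvas]
  take Scrollable:  [Scrollable Panel Clickable object] + [object] + [object]
  take Panel:  [Panel Clickable object] + [object] + [object]
  take Clickable:  [Clickable object] + [object] + [object]
  take object:  [object] + [object] + [object]
MRO: Widget Focusable TextBox Button Label Canvas Scrollable Panel Clickable object
Label is at position 4; next is Canvas.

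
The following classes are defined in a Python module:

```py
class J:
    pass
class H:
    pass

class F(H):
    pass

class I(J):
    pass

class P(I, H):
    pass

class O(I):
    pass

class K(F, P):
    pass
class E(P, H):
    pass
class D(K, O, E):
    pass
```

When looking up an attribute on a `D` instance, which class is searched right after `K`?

F

L[D] = D + merge(L[K], L[O], L[E], [K O E])
  take K:  [K F P I J H object] + [O I J object] + [E P I J H object] + [K O E]
  take F:  [F P I J H object] + [O I J object] + [E P I J H object] + [O E]
  take O:  [P I J H object] + [O I J object] + [E P I J H object] + [O E]
  take E:  [P I J H object] + [I J object] + [E P I J H object] + [E]
  take P:  [P I J H object] + [I J object] + [P I J H object]
  take I:  [I J H object] + [I J object] + [I J H object]
  take J:  [J H object] + [J object] + [J H object]
  take H:  [H object] + [object] + [H object]
  take object:  [object] + [object] + [object]
MRO: D K F O E P I J H object
K is at position 1; next is F.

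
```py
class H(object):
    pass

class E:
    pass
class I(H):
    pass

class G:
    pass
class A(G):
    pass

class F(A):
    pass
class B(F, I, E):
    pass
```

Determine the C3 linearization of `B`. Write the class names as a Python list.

[B, F, A, G, I, H, E, object]

L[B] = B + merge(L[F], L[I], L[E], [F I E])
  take F:  [F A G object] + [I H object] + [E object] + [F I E]
  take A:  [A G object] + [I H object] + [E object] + [I E]
  take G:  [G object] + [I H object] + [E object] + [I E]
  take I:  [object] + [I H object] + [E object] + [I E]
  take H:  [object] + [H object] + [E object] + [E]
  take E:  [object] + [object] + [E object] + [E]
  take object:  [object] + [object] + [object]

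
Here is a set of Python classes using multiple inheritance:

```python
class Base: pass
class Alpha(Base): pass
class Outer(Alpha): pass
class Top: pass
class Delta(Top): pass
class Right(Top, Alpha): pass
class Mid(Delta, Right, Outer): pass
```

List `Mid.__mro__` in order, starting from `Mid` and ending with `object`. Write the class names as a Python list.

[Mid, Delta, Right, Top, Outer, Alpha, Base, object]

L[Mid] = Mid + merge(L[Delta], L[Right], L[Outer], [Delta Right Outer])
  take Delta:  [Delta Top object] + [Right Top Alpha Base object] + [Outer Alpha Base object] + [Delta Right Outer]
  take Right:  [Top object] + [Right Top Alpha Base object] + [Outer Alpha Base object] + [Right Outer]
  take Top:  [Top object] + [Top Alpha Base object] + [Outer Alpha Base object] + [Outer]
  take Outer:  [object] + [Alpha Base object] + [Outer Alpha Base object] + [Outer]
  take Alpha:  [object] + [Alpha Base object] + [Alpha Base object]
  take Base:  [object] + [Base object] + [Base object]
  take object:  [object] + [object] + [object]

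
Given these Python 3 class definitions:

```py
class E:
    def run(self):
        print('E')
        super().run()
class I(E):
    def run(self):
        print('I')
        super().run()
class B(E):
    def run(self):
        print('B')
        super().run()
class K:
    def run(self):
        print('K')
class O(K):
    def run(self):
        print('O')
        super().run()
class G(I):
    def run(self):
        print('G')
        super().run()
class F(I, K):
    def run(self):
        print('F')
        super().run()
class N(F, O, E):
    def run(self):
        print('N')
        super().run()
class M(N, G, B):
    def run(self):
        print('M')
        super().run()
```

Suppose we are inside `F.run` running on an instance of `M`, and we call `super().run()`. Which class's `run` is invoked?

L[M] = M + merge(L[N], L[G], L[B], [N G B])
  take N:  [N F I O E K object] + [G I E object] + [B E object] + [N G B]
  take F:  [F I O E K object] + [G I E object] + [B E object] + [G B]
  take G:  [I O E K object] + [G I E object] + [B E object] + [G B]
  take I:  [I O E K object] + [I E object] + [B E object] + [B]
  take O:  [O E K object] + [E object] + [B E object] + [B]
  take B:  [E K object] + [E object] + [B E object] + [B]
  take E:  [E K object] + [E object] + [E object]
  take K:  [K object] + [object] + [object]
  take object:  [object] + [object] + [object]
MRO: M N F G I O B E K object
super() in F.run on a M instance goes to the class after F in M's MRO: G.

G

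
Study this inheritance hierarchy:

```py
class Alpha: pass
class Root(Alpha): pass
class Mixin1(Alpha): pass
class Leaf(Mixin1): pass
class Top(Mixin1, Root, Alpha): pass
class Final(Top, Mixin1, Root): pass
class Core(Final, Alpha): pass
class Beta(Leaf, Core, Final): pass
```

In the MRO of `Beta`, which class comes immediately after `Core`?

Final

L[Beta] = Beta + merge(L[Leaf], L[Core], L[Final], [Leaf Core Final])
  take Leaf:  [Leaf Mixin1 Alpha object] + [Core Final Top Mixin1 Root Alpha object] + [Final Top Mixin1 Root Alpha object] + [Leaf Core Final]
  take Core:  [Mixin1 Alpha object] + [Core Final Top Mixin1 Root Alpha object] + [Final Top Mixin1 Root Alpha object] + [Core Final]
  take Final:  [Mixin1 Alpha object] + [Final Top Mixin1 Root Alpha object] + [Final Top Mixin1 Root Alpha object] + [Final]
  take Top:  [Mixin1 Alpha object] + [Top Mixin1 Root Alpha object] + [Top Mixin1 Root Alpha object]
  take Mixin1:  [Mixin1 Alpha object] + [Mixin1 Root Alpha object] + [Mixin1 Root Alpha object]
  take Root:  [Alpha object] + [Root Alpha object] + [Root Alpha object]
  take Alpha:  [Alpha object] + [Alpha object] + [Alpha object]
  take object:  [object] + [object] + [object]
MRO: Beta Leaf Core Final Top Mixin1 Root Alpha object
Core is at position 2; next is Final.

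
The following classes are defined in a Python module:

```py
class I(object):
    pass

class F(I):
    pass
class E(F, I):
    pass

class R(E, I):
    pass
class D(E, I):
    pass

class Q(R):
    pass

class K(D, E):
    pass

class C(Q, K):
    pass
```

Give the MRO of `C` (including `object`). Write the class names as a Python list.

[C, Q, R, K, D, E, F, I, object]

L[C] = C + merge(L[Q], L[K], [Q K])
  take Q:  [Q R E F I object] + [K D E F I object] + [Q K]
  take R:  [R E F I object] + [K D E F I object] + [K]
  take K:  [E F I object] + [K D E F I object] + [K]
  take D:  [E F I object] + [D E F I object]
  take E:  [E F I object] + [E F I object]
  take F:  [F I object] + [F I object]
  take I:  [I object] + [I object]
  take object:  [object] + [object]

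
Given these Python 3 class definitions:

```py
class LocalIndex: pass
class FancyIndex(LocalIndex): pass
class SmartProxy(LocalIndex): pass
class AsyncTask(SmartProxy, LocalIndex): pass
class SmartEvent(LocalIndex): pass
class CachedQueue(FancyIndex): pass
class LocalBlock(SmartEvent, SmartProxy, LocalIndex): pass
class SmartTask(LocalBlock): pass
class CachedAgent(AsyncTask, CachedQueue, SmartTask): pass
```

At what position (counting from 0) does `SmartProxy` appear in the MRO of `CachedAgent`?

L[CachedAgent] = CachedAgent + merge(L[AsyncTask], L[CachedQueue], L[SmartTask], [AsyncTask CachedQueue SmartTask])
  take AsyncTask:  [AsyncTask SmartProxy LocalIndex object] + [CachedQueue FancyIndex LocalIndex object] + [SmartTask LocalBlock SmartEvent SmartProxy LocalIndex object] + [AsyncTask CachedQueue SmartTask]
  take CachedQueue:  [SmartProxy LocalIndex object] + [CachedQueue FancyIndex LocalIndex object] + [SmartTask LocalBlock SmartEvent SmartProxy LocalIndex object] + [CachedQueue SmartTask]
  take FancyIndex:  [SmartProxy LocalIndex object] + [FancyIndex LocalIndex object] + [SmartTask LocalBlock SmartEvent SmartProxy LocalIndex object] + [SmartTask]
  take SmartTask:  [SmartProxy LocalIndex object] + [LocalIndex object] + [SmartTask LocalBlock SmartEvent SmartProxy LocalIndex object] + [SmartTask]
  take LocalBlock:  [SmartProxy LocalIndex object] + [LocalIndex object] + [LocalBlock SmartEvent SmartProxy LocalIndex object]
  take SmartEvent:  [SmartProxy LocalIndex object] + [LocalIndex object] + [SmartEvent SmartProxy LocalIndex object]
  take SmartProxy:  [SmartProxy LocalIndex object] + [LocalIndex object] + [SmartProxy LocalIndex object]
  take LocalIndex:  [LocalIndex object] + [LocalIndex object] + [LocalIndex object]
  take object:  [object] + [object] + [object]
MRO: CachedAgent AsyncTask CachedQueue FancyIndex SmartTask LocalBlock SmartEvent SmartProxy LocalIndex object
SmartProxy sits at index 7.

7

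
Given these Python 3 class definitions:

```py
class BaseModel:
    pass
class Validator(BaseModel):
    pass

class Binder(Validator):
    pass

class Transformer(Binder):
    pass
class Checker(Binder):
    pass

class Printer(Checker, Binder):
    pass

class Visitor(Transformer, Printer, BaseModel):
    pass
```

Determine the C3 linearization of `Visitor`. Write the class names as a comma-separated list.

L[Visitor] = Visitor + merge(L[Transformer], L[Printer], L[BaseModel], [Transformer Printer BaseModel])
  take Transformer:  [Transformer Binder Validator BaseModel object] + [Printer Checker Binder Validator BaseModel object] + [BaseModel object] + [Transformer Printer BaseModel]
  take Printer:  [Binder Validator BaseModel object] + [Printer Checker Binder Validator BaseModel object] + [BaseModel object] + [Printer BaseModel]
  take Checker:  [Binder Validator BaseModel object] + [Checker Binder Validator BaseModel object] + [BaseModel object] + [BaseModel]
  take Binder:  [Binder Validator BaseModel object] + [Binder Validator BaseModel object] + [BaseModel object] + [BaseModel]
  take Validator:  [Validator BaseModel object] + [Validator BaseModel object] + [BaseModel object] + [BaseModel]
  take BaseModel:  [BaseModel object] + [BaseModel object] + [BaseModel object] + [BaseModel]
  take object:  [object] + [object] + [object]

Visitor, Transformer, Printer, Checker, Binder, Validator, BaseModel, object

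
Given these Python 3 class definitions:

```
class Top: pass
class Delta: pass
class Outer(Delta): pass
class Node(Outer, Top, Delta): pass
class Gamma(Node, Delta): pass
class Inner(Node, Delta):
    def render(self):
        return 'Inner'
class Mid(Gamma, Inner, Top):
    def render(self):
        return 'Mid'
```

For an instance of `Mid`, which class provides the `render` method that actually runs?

Mid

L[Mid] = Mid + merge(L[Gamma], L[Inner], L[Top], [Gamma Inner Top])
  take Gamma:  [Gamma Node Outer Top Delta object] + [Inner Node Outer Top Delta object] + [Top object] + [Gamma Inner Top]
  take Inner:  [Node Outer Top Delta object] + [Inner Node Outer Top Delta object] + [Top object] + [Inner Top]
  take Node:  [Node Outer Top Delta object] + [Node Outer Top Delta object] + [Top object] + [Top]
  take Outer:  [Outer Top Delta object] + [Outer Top Delta object] + [Top object] + [Top]
  take Top:  [Top Delta object] + [Top Delta object] + [Top object] + [Top]
  take Delta:  [Delta object] + [Delta object] + [object]
  take object:  [object] + [object] + [object]
MRO: Mid Gamma Inner Node Outer Top Delta object
render is defined in: Inner, Mid. First along the MRO is Mid.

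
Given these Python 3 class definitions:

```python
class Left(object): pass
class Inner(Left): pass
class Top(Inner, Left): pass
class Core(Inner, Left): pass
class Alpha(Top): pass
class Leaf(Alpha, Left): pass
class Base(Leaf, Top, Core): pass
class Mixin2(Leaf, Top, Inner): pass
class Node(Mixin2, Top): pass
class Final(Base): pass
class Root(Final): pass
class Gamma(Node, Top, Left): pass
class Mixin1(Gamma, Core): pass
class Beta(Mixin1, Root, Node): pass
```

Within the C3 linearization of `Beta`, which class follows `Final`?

L[Beta] = Beta + merge(L[Mixin1], L[Root], L[Node], [Mixin1 Root Node])
  take Mixin1:  [Mixin1 Gamma Node Mixin2 Leaf Alpha Top Core Inner Left object] + [Root Final Base Leaf Alpha Top Core Inner Left object] + [Node Mixin2 Leaf Alpha Top Inner Left object] + [Mixin1 Root Node]
  take Gamma:  [Gamma Node Mixin2 Leaf Alpha Top Core Inner Left object] + [Root Final Base Leaf Alpha Top Core Inner Left object] + [Node Mixin2 Leaf Alpha Top Inner Left object] + [Root Node]
  take Root:  [Node Mixin2 Leaf Alpha Top Core Inner Left object] + [Root Final Base Leaf Alpha Top Core Inner Left object] + [Node Mixin2 Leaf Alpha Top Inner Left object] + [Root Node]
  take Node:  [Node Mixin2 Leaf Alpha Top Core Inner Left object] + [Final Base Leaf Alpha Top Core Inner Left object] + [Node Mixin2 Leaf Alpha Top Inner Left object] + [Node]
  take Mixin2:  [Mixin2 Leaf Alpha Top Core Inner Left object] + [Final Base Leaf Alpha Top Core Inner Left object] + [Mixin2 Leaf Alpha Top Inner Left object]
  take Final:  [Leaf Alpha Top Core Inner Left object] + [Final Base Leaf Alpha Top Core Inner Left object] + [Leaf Alpha Top Inner Left object]
  take Base:  [Leaf Alpha Top Core Inner Left object] + [Base Leaf Alpha Top Core Inner Left object] + [Leaf Alpha Top Inner Left object]
  take Leaf:  [Leaf Alpha Top Core Inner Left object] + [Leaf Alpha Top Core Inner Left object] + [Leaf Alpha Top Inner Left object]
  take Alpha:  [Alpha Top Core Inner Left object] + [Alpha Top Core Inner Left object] + [Alpha Top Inner Left object]
  take Top:  [Top Core Inner Left object] + [Top Core Inner Left object] + [Top Inner Left object]
  take Core:  [Core Inner Left object] + [Core Inner Left object] + [Inner Left object]
  take Inner:  [Inner Left object] + [Inner Left object] + [Inner Left object]
  take Left:  [Left object] + [Left object] + [Left object]
  take object:  [object] + [object] + [object]
MRO: Beta Mixin1 Gamma Root Node Mixin2 Final Base Leaf Alpha Top Core Inner Left object
Final is at position 6; next is Base.

Base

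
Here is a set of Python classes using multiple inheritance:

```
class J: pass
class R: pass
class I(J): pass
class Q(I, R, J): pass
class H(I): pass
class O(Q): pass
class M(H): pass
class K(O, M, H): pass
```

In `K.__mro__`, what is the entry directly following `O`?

L[K] = K + merge(L[O], L[M], L[H], [O M H])
  take O:  [O Q I R J object] + [M H I J object] + [H I J object] + [O M H]
  take Q:  [Q I R J object] + [M H I J object] + [H I J object] + [M H]
  take M:  [I R J object] + [M H I J object] + [H I J object] + [M H]
  take H:  [I R J object] + [H I J object] + [H I J object] + [H]
  take I:  [I R J object] + [I J object] + [I J object]
  take R:  [R J object] + [J object] + [J object]
  take J:  [J object] + [J object] + [J object]
  take object:  [object] + [object] + [object]
MRO: K O Q M H I R J object
O is at position 1; next is Q.

Q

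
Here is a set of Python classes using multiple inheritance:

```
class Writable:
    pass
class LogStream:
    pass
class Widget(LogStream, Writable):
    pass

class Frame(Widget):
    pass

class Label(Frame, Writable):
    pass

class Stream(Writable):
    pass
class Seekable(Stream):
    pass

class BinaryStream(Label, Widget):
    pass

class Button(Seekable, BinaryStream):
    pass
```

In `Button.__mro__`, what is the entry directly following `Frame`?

L[Button] = Button + merge(L[Seekable], L[BinaryStream], [Seekable BinaryStream])
  take Seekable:  [Seekable Stream Writable object] + [BinaryStream Label Frame Widget LogStream Writable object] + [Seekable BinaryStream]
  take Stream:  [Stream Writable object] + [BinaryStream Label Frame Widget LogStream Writable object] + [BinaryStream]
  take BinaryStream:  [Writable object] + [BinaryStream Label Frame Widget LogStream Writable object] + [BinaryStream]
  take Label:  [Writable object] + [Label Frame Widget LogStream Writable object]
  take Frame:  [Writable object] + [Frame Widget LogStream Writable object]
  take Widget:  [Writable object] + [Widget LogStream Writable object]
  take LogStream:  [Writable object] + [LogStream Writable object]
  take Writable:  [Writable object] + [Writable object]
  take object:  [object] + [object]
MRO: Button Seekable Stream BinaryStream Label Frame Widget LogStream Writable object
Frame is at position 5; next is Widget.

Widget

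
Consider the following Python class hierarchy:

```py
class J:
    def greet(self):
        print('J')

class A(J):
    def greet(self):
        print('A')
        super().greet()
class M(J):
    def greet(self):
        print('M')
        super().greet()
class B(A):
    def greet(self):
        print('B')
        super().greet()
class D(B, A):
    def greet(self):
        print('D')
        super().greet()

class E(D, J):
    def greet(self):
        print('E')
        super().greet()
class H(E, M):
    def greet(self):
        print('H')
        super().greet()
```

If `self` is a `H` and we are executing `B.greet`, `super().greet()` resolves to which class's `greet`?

L[H] = H + merge(L[E], L[M], [E M])
  take E:  [E D B A J object] + [M J object] + [E M]
  take D:  [D B A J object] + [M J object] + [M]
  take B:  [B A J object] + [M J object] + [M]
  take A:  [A J object] + [M J object] + [M]
  take M:  [J object] + [M J object] + [M]
  take J:  [J object] + [J object]
  take object:  [object] + [object]
MRO: H E D B A M J object
super() in B.greet on a H instance goes to the class after B in H's MRO: A.

A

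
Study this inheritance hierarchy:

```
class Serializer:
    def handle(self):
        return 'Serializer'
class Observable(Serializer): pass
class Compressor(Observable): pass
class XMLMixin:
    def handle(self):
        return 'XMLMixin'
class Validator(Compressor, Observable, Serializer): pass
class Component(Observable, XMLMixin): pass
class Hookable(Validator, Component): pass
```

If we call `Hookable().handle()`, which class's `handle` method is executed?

L[Hookable] = Hookable + merge(L[Validator], L[Component], [Validator Component])
  take Validator:  [Validator Compressor Observable Serializer object] + [Component Observable Serializer XMLMixin object] + [Validator Component]
  take Compressor:  [Compressor Observable Serializer object] + [Component Observable Serializer XMLMixin object] + [Component]
  take Component:  [Observable Serializer object] + [Component Observable Serializer XMLMixin object] + [Component]
  take Observable:  [Observable Serializer object] + [Observable Serializer XMLMixin object]
  take Serializer:  [Serializer object] + [Serializer XMLMixin object]
  take XMLMixin:  [object] + [XMLMixin object]
  take object:  [object] + [object]
MRO: Hookable Validator Compressor Component Observable Serializer XMLMixin object
handle is defined in: Serializer, XMLMixin. First along the MRO is Serializer.

Serializer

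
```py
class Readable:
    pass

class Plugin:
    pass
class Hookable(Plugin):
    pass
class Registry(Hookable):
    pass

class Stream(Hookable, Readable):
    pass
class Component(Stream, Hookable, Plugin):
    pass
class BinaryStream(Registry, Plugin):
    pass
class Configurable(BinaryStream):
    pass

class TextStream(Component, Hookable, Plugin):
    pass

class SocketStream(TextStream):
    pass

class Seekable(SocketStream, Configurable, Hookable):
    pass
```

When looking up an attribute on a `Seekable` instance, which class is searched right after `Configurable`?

L[Seekable] = Seekable + merge(L[SocketStream], L[Configurable], L[Hookable], [SocketStream Configurable Hookable])
  take SocketStream:  [SocketStream TextStream Component Stream Hookable Plugin Readable object] + [Configurable BinaryStream Registry Hookable Plugin object] + [Hookable Plugin object] + [SocketStream Configurable Hookable]
  take TextStream:  [TextStream Component Stream Hookable Plugin Readable object] + [Configurable BinaryStream Registry Hookable Plugin object] + [Hookable Plugin object] + [Configurable Hookable]
  take Component:  [Component Stream Hookable Plugin Readable object] + [Configurable BinaryStream Registry Hookable Plugin object] + [Hookable Plugin object] + [Configurable Hookable]
  take Stream:  [Stream Hookable Plugin Readable object] + [Configurable BinaryStream Registry Hookable Plugin object] + [Hookable Plugin object] + [Configurable Hookable]
  take Configurable:  [Hookable Plugin Readable object] + [Configurable BinaryStream Registry Hookable Plugin object] + [Hookable Plugin object] + [Configurable Hookable]
  take BinaryStream:  [Hookable Plugin Readable object] + [BinaryStream Registry Hookable Plugin object] + [Hookable Plugin object] + [Hookable]
  take Registry:  [Hookable Plugin Readable object] + [Registry Hookable Plugin object] + [Hookable Plugin object] + [Hookable]
  take Hookable:  [Hookable Plugin Readable object] + [Hookable Plugin object] + [Hookable Plugin object] + [Hookable]
  take Plugin:  [Plugin Readable object] + [Plugin object] + [Plugin object]
  take Readable:  [Readable object] + [object] + [object]
  take object:  [object] + [object] + [object]
MRO: Seekable SocketStream TextStream Component Stream Configurable BinaryStream Registry Hookable Plugin Readable object
Configurable is at position 5; next is BinaryStream.

BinaryStream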